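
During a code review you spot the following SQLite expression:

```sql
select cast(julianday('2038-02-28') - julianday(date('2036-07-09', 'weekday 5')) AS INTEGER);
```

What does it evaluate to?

597

`weekday 5` advances to the next Friday; 2036-07-09 is a Wednesday, so it moves forward to 2036-07-11.
20 days remain in July 2036 after the 11th (31 − 11).
Full months from August 2036 through January 2038 contribute their day counts.
Then 28 days into February 2038.
Total: 20 + 31 + 30 + 31 + 30 + 31 + 31 + 28 + 31 + 30 + 31 + 30 + 31 + 31 + 30 + 31 + 30 + 31 + 31 + 28 = 597.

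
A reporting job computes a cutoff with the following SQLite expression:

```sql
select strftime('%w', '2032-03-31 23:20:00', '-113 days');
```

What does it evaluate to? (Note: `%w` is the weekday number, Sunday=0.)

2

First apply '-113 days': 2032-03-31 23:20:00 → 2031-12-09 23:20:00.
2031-12-09 is a Tuesday; with Sunday=0 that is 2.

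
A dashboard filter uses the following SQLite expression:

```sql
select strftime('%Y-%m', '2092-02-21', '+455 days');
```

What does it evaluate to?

2093-05

First apply '+455 days': 2092-02-21 → 2093-05-21.
`%Y-%m` extracts the year-month: 2093-05.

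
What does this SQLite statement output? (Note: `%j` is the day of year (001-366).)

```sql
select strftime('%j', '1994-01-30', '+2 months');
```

First apply '+2 months': 1994-01-30 → 1994-03-30.
Day-of-year for 1994-03-30: days since 1994-01-01 inclusive = 89, zero-padded to 089.

089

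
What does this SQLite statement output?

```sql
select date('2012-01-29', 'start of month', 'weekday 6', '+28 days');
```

`start of month` rewinds 2012-01-29 to 2012-01-01.
`weekday 6` advances to the next Saturday; 2012-01-01 is a Sunday, so it moves forward to 2012-01-07.
January 2012 has 31 days; 24 remain after the 7th, so 25 days reach 2012-02-01.
Advancing 3 more days within February lands on 2012-02-04.

2012-02-04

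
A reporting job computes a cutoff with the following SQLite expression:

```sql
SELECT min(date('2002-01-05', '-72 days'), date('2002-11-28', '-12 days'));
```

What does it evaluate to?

2001-10-25

date('2002-01-05', '-72 days') → 2001-10-25.
date('2002-11-28', '-12 days') → 2002-11-16.
Earlier of the two is 2001-10-25.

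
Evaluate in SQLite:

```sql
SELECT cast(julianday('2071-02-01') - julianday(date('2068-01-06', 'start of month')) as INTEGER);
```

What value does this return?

`start of month` rewinds 2068-01-06 to 2068-01-01.
30 days remain in January 2068 after the 1st (31 − 1).
Full months from February 2068 through January 2071 contribute their day counts.
Then 1 day into February 2071.
Total: 30 + 29 + 31 + 30 + 31 + 30 + 31 + 31 + 30 + 31 + 30 + 31 + 31 + 28 + 31 + 30 + 31 + 30 + 31 + 31 + 30 + 31 + 30 + 31 + 31 + 28 + 31 + 30 + 31 + 30 + 31 + 31 + 30 + 31 + 30 + 31 + 31 + 1 = 1127.

1127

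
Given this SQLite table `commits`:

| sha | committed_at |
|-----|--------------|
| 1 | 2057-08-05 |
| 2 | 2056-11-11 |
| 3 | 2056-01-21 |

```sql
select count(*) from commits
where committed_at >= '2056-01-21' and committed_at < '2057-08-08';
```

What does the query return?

3

Rows in [2056-01-21, 2057-08-08): 2057-08-05, 2056-11-11, 2056-01-21 → 3 rows.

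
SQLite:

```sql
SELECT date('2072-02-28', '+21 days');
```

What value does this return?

2072-03-20

February 2072 has 29 days; 1 remain after the 28th, so 2 days reach 2072-03-01.
Advancing 19 more days within March lands on 2072-03-20.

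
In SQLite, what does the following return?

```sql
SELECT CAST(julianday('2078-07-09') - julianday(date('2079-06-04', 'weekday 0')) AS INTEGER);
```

-330

`weekday 0` advances to the next Sunday; 2079-06-04 is already a Sunday, so it stays at 2079-06-04.
22 days remain in July 2078 after the 9th (31 − 9).
Full months from August 2078 through May 2079 contribute their day counts.
Then 4 days into June 2079.
Total: 22 + 31 + 30 + 31 + 30 + 31 + 31 + 28 + 31 + 30 + 31 + 4 = 330.
The subtraction is earlier − later, so the result is −330 → -330.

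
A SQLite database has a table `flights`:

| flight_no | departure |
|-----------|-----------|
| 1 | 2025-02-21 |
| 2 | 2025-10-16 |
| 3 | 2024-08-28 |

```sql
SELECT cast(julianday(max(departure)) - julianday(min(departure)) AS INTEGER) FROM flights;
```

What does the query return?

414

MIN = 2024-08-28, MAX = 2025-10-16.
3 days remain in August 2024 after the 28th (31 − 28).
Full months from September 2024 through September 2025 contribute their day counts.
Then 16 days into October 2025.
Total: 3 + 30 + 31 + 30 + 31 + 31 + 28 + 31 + 30 + 31 + 30 + 31 + 31 + 30 + 16 = 414.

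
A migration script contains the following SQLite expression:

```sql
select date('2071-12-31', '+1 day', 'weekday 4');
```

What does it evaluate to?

2072-01-07

December 2071 has 31 days; 0 remain after the 31st, so 1 days reach 2072-01-01.
`weekday 4` advances to the next Thursday; 2072-01-01 is a Friday, so it moves forward to 2072-01-07.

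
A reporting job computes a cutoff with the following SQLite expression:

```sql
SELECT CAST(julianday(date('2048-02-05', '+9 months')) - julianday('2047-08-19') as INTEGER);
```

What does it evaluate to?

444

Adding +9 months to 2048-02-05 gives 2048-11-05.
12 days remain in August 2047 after the 19th (31 − 19).
Full months from September 2047 through October 2048 contribute their day counts.
Then 5 days into November 2048.
Total: 12 + 30 + 31 + 30 + 31 + 31 + 29 + 31 + 30 + 31 + 30 + 31 + 31 + 30 + 31 + 5 = 444.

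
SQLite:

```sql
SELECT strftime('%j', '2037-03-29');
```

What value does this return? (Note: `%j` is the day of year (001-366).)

Day-of-year for 2037-03-29: days since 2037-01-01 inclusive = 88, zero-padded to 088.

088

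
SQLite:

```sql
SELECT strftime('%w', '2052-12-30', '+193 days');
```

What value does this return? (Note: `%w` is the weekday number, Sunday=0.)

First apply '+193 days': 2052-12-30 → 2053-07-11.
2053-07-11 is a Friday; with Sunday=0 that is 5.

5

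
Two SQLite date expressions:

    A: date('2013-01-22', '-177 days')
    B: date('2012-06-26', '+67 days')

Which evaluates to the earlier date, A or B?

A = 2012-07-29.
B = 2012-09-01.
A is earlier.

A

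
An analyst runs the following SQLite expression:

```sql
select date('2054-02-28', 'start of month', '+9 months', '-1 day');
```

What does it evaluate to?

`start of month` rewinds 2054-02-28 to 2054-02-01.
Adding +9 months to 2054-02-01 gives 2054-11-01.
Going back 1 day from 2054-11-01 reaches 2054-10-31 (last day of October, 31 days).

2054-10-31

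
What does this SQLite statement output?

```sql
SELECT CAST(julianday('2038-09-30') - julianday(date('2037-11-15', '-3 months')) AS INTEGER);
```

411

Adding -3 months to 2037-11-15 gives 2037-08-15.
16 days remain in August 2037 after the 15th (31 − 15).
Full months from September 2037 through August 2038 contribute their day counts.
Then 30 days into September 2038.
Total: 16 + 30 + 31 + 30 + 31 + 31 + 28 + 31 + 30 + 31 + 30 + 31 + 31 + 30 = 411.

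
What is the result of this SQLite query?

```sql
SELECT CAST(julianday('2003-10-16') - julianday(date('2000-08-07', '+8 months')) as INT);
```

922

Adding +8 months to 2000-08-07 gives 2001-04-07.
23 days remain in April 2001 after the 7th (30 − 7).
Full months from May 2001 through September 2003 contribute their day counts.
Then 16 days into October 2003.
Total: 23 + 31 + 30 + 31 + 31 + 30 + 31 + 30 + 31 + 31 + 28 + 31 + 30 + 31 + 30 + 31 + 31 + 30 + 31 + 30 + 31 + 31 + 28 + 31 + 30 + 31 + 30 + 31 + 31 + 30 + 16 = 922.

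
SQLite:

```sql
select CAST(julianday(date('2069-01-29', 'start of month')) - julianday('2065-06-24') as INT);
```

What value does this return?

`start of month` rewinds 2069-01-29 to 2069-01-01.
6 days remain in June 2065 after the 24th (30 − 24).
Full months from July 2065 through December 2068 contribute their day counts.
Then 1 day into January 2069.
Total: 6 + 31 + 31 + 30 + 31 + 30 + 31 + 31 + 28 + 31 + 30 + 31 + 30 + 31 + 31 + 30 + 31 + 30 + 31 + 31 + 28 + 31 + 30 + 31 + 30 + 31 + 31 + 30 + 31 + 30 + 31 + 31 + 29 + 31 + 30 + 31 + 30 + 31 + 31 + 30 + 31 + 30 + 31 + 1 = 1287.

1287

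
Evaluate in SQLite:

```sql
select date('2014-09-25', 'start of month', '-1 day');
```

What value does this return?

`start of month` rewinds 2014-09-25 to 2014-09-01.
Going back 1 day from 2014-09-01 reaches 2014-08-31 (last day of August, 31 days).

2014-08-31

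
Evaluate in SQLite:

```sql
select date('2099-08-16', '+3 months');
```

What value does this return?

2099-11-16

Adding +3 months to 2099-08-16 gives 2099-11-16.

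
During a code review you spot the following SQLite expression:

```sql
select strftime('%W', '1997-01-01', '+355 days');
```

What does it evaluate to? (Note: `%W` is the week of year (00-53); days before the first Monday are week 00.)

First apply '+355 days': 1997-01-01 → 1997-12-22.
1997-12-22 is a Monday. SQLite's %W counts Mondays since the year started; the result is 51.

51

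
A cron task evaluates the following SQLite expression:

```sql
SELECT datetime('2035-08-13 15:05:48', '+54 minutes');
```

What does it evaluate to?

+54 minutes from 2035-08-13 15:05:48 is 2035-08-13 15:59:48.

2035-08-13 15:59:48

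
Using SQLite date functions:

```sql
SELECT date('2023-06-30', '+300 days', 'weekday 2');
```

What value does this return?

2024-04-30

Applying '+300 days' to 2023-06-30: counting 300 days forward gives 2024-04-25.
`weekday 2` advances to the next Tuesday; 2024-04-25 is a Thursday, so it moves forward to 2024-04-30.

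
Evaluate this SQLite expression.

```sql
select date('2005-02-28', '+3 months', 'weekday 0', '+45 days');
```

Adding +3 months to 2005-02-28 gives 2005-05-28.
`weekday 0` advances to the next Sunday; 2005-05-28 is a Saturday, so it moves forward to 2005-05-29.
Applying '+45 days' to 2005-05-29: counting 45 days forward gives 2005-07-13.

2005-07-13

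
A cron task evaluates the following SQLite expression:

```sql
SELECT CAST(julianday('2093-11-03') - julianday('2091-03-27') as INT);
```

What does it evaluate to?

4 days remain in March 2091 after the 27th (31 − 27).
Full months from April 2091 through October 2093 contribute their day counts.
Then 3 days into November 2093.
Total: 4 + 30 + 31 + 30 + 31 + 31 + 30 + 31 + 30 + 31 + 31 + 29 + 31 + 30 + 31 + 30 + 31 + 31 + 30 + 31 + 30 + 31 + 31 + 28 + 31 + 30 + 31 + 30 + 31 + 31 + 30 + 31 + 3 = 952.

952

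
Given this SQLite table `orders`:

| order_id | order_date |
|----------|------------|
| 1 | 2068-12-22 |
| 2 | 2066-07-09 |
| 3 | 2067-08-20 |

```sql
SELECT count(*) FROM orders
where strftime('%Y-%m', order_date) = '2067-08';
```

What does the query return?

1

Rows with year-month 2067-08: 2067-08-20 → 1.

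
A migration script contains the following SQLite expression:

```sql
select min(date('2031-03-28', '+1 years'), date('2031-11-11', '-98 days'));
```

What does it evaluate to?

date('2031-03-28', '+1 years') → 2032-03-28.
date('2031-11-11', '-98 days') → 2031-08-05.
Earlier of the two is 2031-08-05.

2031-08-05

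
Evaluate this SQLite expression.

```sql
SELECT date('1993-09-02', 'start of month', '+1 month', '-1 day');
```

1993-09-30

`start of month` rewinds 1993-09-02 to 1993-09-01.
Adding +1 month to 1993-09-01 gives 1993-10-01.
Going back 1 day from 1993-10-01 reaches 1993-09-30 (last day of September, 30 days).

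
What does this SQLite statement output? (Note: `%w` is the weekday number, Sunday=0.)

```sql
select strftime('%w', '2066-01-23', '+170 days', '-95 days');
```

First apply '+170 days', '-95 days': 2066-01-23 → 2066-04-08.
2066-04-08 is a Thursday; with Sunday=0 that is 4.

4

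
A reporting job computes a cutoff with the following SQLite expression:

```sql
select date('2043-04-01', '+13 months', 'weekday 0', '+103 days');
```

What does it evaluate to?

Adding +13 months to 2043-04-01 gives 2044-05-01.
`weekday 0` advances to the next Sunday; 2044-05-01 is already a Sunday, so it stays at 2044-05-01.
Applying '+103 days' to 2044-05-01: counting 103 days forward gives 2044-08-12.

2044-08-12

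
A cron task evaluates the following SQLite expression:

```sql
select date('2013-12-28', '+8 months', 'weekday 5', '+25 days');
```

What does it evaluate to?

Adding +8 months to 2013-12-28 gives 2014-08-28.
`weekday 5` advances to the next Friday; 2014-08-28 is a Thursday, so it moves forward to 2014-08-29.
August 2014 has 31 days; 2 remain after the 29th, so 3 days reach 2014-09-01.
Advancing 22 more days within September lands on 2014-09-23.

2014-09-23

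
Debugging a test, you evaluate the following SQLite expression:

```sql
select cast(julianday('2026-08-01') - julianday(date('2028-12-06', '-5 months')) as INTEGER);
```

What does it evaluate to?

-705

Adding -5 months to 2028-12-06 gives 2028-07-06.
30 days remain in August 2026 after the 1st (31 − 1).
Full months from September 2026 through June 2028 contribute their day counts.
Then 6 days into July 2028.
Total: 30 + 30 + 31 + 30 + 31 + 31 + 28 + 31 + 30 + 31 + 30 + 31 + 31 + 30 + 31 + 30 + 31 + 31 + 29 + 31 + 30 + 31 + 30 + 6 = 705.
The subtraction is earlier − later, so the result is −705 → -705.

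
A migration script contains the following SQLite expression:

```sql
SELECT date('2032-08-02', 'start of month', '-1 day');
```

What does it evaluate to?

2032-07-31

`start of month` rewinds 2032-08-02 to 2032-08-01.
Going back 1 day from 2032-08-01 reaches 2032-07-31 (last day of July, 31 days).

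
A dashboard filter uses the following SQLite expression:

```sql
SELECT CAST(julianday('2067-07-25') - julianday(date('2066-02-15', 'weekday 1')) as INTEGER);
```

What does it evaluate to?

525

`weekday 1` advances to the next Monday; 2066-02-15 is already a Monday, so it stays at 2066-02-15.
13 days remain in February 2066 after the 15th (28 − 15).
Full months from March 2066 through June 2067 contribute their day counts.
Then 25 days into July 2067.
Total: 13 + 31 + 30 + 31 + 30 + 31 + 31 + 30 + 31 + 30 + 31 + 31 + 28 + 31 + 30 + 31 + 30 + 25 = 525.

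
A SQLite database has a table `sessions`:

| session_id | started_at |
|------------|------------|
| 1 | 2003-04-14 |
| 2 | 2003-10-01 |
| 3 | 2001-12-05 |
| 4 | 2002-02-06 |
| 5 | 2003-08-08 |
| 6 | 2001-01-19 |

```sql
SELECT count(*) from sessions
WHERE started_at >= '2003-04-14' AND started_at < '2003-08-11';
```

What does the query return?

2

Rows in [2003-04-14, 2003-08-11): 2003-04-14, 2003-08-08 → 2 rows.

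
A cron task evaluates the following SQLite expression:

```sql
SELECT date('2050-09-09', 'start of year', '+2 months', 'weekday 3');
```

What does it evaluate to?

2050-03-02

`start of year` rewinds 2050-09-09 to 2050-01-01.
Adding +2 months to 2050-01-01 gives 2050-03-01.
`weekday 3` advances to the next Wednesday; 2050-03-01 is a Tuesday, so it moves forward to 2050-03-02.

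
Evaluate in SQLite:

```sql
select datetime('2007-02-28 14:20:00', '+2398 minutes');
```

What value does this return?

2007-03-02 06:18:00

2398 minutes = 39h 58m; +2398 minutes from 2007-02-28 14:20:00 is 2007-03-02 06:18:00 (crosses midnight).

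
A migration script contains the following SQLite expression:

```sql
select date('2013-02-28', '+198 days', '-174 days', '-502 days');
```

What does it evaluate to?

2011-11-08

Applying '+198 days' to 2013-02-28: counting 198 days forward gives 2013-09-14.
Applying '-174 days' to 2013-09-14: counting 174 days back gives 2013-03-24.
Applying '-502 days' to 2013-03-24: counting 502 days back gives 2011-11-08.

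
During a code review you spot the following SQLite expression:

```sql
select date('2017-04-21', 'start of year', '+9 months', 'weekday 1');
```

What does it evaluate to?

`start of year` rewinds 2017-04-21 to 2017-01-01.
Adding +9 months to 2017-01-01 gives 2017-10-01.
`weekday 1` advances to the next Monday; 2017-10-01 is a Sunday, so it moves forward to 2017-10-02.

2017-10-02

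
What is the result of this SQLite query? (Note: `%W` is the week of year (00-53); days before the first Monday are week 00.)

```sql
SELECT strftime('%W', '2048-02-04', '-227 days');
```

First apply '-227 days': 2048-02-04 → 2047-06-22.
2047-06-22 is a Saturday. SQLite's %W counts Mondays since the year started; the result is 24.

24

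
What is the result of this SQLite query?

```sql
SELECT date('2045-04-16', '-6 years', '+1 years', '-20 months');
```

Adding -6 years to 2045-04-16 gives 2039-04-16.
Adding +1 year to 2039-04-16 gives 2040-04-16.
Adding -20 months to 2040-04-16 gives 2038-08-16.

2038-08-16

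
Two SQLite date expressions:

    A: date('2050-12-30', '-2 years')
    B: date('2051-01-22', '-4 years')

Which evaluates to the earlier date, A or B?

A = 2048-12-30.
B = 2047-01-22.
B is earlier.

B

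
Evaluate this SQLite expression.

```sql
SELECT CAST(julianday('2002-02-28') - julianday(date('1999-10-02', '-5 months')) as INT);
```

Adding -5 months to 1999-10-02 gives 1999-05-02.
29 days remain in May 1999 after the 2nd (31 − 2).
Full months from June 1999 through January 2002 contribute their day counts.
Then 28 days into February 2002.
Total: 29 + 30 + 31 + 31 + 30 + 31 + 30 + 31 + 31 + 29 + 31 + 30 + 31 + 30 + 31 + 31 + 30 + 31 + 30 + 31 + 31 + 28 + 31 + 30 + 31 + 30 + 31 + 31 + 30 + 31 + 30 + 31 + 31 + 28 = 1033.

1033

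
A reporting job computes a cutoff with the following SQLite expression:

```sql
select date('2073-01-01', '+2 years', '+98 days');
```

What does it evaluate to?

2075-04-09

Adding +2 years to 2073-01-01 gives 2075-01-01.
Applying '+98 days' to 2075-01-01: counting 98 days forward gives 2075-04-09.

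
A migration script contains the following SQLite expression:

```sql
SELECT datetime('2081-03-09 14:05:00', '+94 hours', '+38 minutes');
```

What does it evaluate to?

2081-03-13 12:43:00

+94 hours from 2081-03-09 14:05:00 is 2081-03-13 12:05:00 (crosses midnight).
+38 minutes from 2081-03-13 12:05:00 is 2081-03-13 12:43:00.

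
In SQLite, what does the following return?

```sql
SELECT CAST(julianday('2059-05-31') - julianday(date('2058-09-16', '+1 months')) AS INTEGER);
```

Adding +1 month to 2058-09-16 gives 2058-10-16.
15 days remain in October 2058 after the 16th (31 − 16).
Full months from November 2058 through April 2059 contribute their day counts.
Then 31 days into May 2059.
Total: 15 + 30 + 31 + 31 + 28 + 31 + 30 + 31 = 227.

227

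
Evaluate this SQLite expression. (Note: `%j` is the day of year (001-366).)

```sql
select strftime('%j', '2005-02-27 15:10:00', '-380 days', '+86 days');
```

First apply '-380 days', '+86 days': 2005-02-27 15:10:00 → 2004-05-09 15:10:00.
Day-of-year for 2004-05-09: days since 2004-01-01 inclusive = 130, zero-padded to 130.

130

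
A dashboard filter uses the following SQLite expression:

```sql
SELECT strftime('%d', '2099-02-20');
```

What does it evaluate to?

`%d` extracts the 2-digit day of month: 20.

20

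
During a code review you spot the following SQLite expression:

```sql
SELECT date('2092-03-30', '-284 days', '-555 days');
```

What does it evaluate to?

Applying '-284 days' to 2092-03-30: counting 284 days back gives 2091-06-20.
Applying '-555 days' to 2091-06-20: counting 555 days back gives 2089-12-12.

2089-12-12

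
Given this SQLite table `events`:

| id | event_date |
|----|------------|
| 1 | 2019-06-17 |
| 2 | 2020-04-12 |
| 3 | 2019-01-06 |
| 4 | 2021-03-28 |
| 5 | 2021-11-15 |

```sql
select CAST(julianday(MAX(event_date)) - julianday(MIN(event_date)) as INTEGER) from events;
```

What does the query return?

1044

MIN = 2019-01-06, MAX = 2021-11-15.
25 days remain in January 2019 after the 6th (31 − 6).
Full months from February 2019 through October 2021 contribute their day counts.
Then 15 days into November 2021.
Total: 25 + 28 + 31 + 30 + 31 + 30 + 31 + 31 + 30 + 31 + 30 + 31 + 31 + 29 + 31 + 30 + 31 + 30 + 31 + 31 + 30 + 31 + 30 + 31 + 31 + 28 + 31 + 30 + 31 + 30 + 31 + 31 + 30 + 31 + 15 = 1044.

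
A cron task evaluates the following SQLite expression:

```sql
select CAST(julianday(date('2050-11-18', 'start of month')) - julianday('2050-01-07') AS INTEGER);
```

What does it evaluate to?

`start of month` rewinds 2050-11-18 to 2050-11-01.
24 days remain in January 2050 after the 7th (31 − 7).
Full months from February 2050 through October 2050 contribute their day counts.
Then 1 day into November 2050.
Total: 24 + 28 + 31 + 30 + 31 + 30 + 31 + 31 + 30 + 31 + 1 = 298.

298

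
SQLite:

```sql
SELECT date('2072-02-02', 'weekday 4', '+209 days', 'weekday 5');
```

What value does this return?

`weekday 4` advances to the next Thursday; 2072-02-02 is a Tuesday, so it moves forward to 2072-02-04.
Applying '+209 days' to 2072-02-04: counting 209 days forward gives 2072-08-31.
`weekday 5` advances to the next Friday; 2072-08-31 is a Wednesday, so it moves forward to 2072-09-02.

2072-09-02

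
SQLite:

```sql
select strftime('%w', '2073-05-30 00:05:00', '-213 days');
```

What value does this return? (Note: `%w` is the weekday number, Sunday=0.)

6

First apply '-213 days': 2073-05-30 00:05:00 → 2072-10-29 00:05:00.
2072-10-29 is a Saturday; with Sunday=0 that is 6.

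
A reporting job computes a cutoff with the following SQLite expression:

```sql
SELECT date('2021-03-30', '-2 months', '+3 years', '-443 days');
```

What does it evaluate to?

2022-11-13

Adding -2 months to 2021-03-30 gives 2021-01-30.
Adding +3 years to 2021-01-30 gives 2024-01-30.
Applying '-443 days' to 2024-01-30: counting 443 days back gives 2022-11-13.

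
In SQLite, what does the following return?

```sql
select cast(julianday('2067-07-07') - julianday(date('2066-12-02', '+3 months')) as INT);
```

127

Adding +3 months to 2066-12-02 gives 2067-03-02.
29 days remain in March 2067 after the 2nd (31 − 2).
April 2067: 30 days.
May 2067: 31 days.
June 2067: 30 days.
Then 7 days into July 2067.
Total: 29 + 30 + 31 + 30 + 7 = 127.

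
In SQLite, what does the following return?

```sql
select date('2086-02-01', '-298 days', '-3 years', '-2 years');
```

Applying '-298 days' to 2086-02-01: counting 298 days back gives 2085-04-09.
Adding -3 years to 2085-04-09 gives 2082-04-09.
Adding -2 years to 2082-04-09 gives 2080-04-09.

2080-04-09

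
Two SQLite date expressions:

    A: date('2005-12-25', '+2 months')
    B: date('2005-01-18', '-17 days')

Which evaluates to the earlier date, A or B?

A = 2006-02-25.
B = 2005-01-01.
B is earlier.

B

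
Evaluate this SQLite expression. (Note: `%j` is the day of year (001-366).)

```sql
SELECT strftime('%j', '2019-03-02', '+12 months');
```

First apply '+12 months': 2019-03-02 → 2020-03-02.
Day-of-year for 2020-03-02: days since 2020-01-01 inclusive = 62, zero-padded to 062.

062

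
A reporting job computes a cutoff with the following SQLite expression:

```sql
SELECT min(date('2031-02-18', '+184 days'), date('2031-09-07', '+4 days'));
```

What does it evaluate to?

2031-08-21

date('2031-02-18', '+184 days') → 2031-08-21.
date('2031-09-07', '+4 days') → 2031-09-11.
Earlier of the two is 2031-08-21.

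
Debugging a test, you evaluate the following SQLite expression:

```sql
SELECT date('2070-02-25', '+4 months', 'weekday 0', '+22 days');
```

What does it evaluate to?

2070-07-21

Adding +4 months to 2070-02-25 gives 2070-06-25.
`weekday 0` advances to the next Sunday; 2070-06-25 is a Wednesday, so it moves forward to 2070-06-29.
June 2070 has 30 days; 1 remain after the 29th, so 2 days reach 2070-07-01.
Advancing 20 more days within July lands on 2070-07-21.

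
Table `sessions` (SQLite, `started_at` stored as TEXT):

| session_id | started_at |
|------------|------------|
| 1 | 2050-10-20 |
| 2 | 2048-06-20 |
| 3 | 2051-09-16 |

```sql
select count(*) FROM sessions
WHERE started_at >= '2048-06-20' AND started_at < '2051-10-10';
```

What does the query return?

3

Rows in [2048-06-20, 2051-10-10): 2050-10-20, 2048-06-20, 2051-09-16 → 3 rows.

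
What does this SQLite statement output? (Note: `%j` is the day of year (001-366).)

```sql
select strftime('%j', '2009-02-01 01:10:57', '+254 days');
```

286

First apply '+254 days': 2009-02-01 01:10:57 → 2009-10-13 01:10:57.
Day-of-year for 2009-10-13: days since 2009-01-01 inclusive = 286, zero-padded to 286.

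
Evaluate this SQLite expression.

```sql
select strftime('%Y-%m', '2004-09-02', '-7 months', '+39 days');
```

First apply '-7 months', '+39 days': 2004-09-02 → 2004-03-12.
`%Y-%m` extracts the year-month: 2004-03.

2004-03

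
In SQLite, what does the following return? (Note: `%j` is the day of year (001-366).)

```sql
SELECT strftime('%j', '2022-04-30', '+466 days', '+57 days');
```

278

First apply '+466 days', '+57 days': 2022-04-30 → 2023-10-05.
Day-of-year for 2023-10-05: days since 2023-01-01 inclusive = 278, zero-padded to 278.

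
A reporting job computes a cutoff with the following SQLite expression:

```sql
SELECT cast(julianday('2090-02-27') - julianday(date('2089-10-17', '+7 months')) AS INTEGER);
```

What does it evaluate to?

-79

Adding +7 months to 2089-10-17 gives 2090-05-17.
1 day remains in February 2090 after the 27th (28 − 27).
March 2090: 31 days.
April 2090: 30 days.
Then 17 days into May 2090.
Total: 1 + 31 + 30 + 17 = 79.
The subtraction is earlier − later, so the result is −79 → -79.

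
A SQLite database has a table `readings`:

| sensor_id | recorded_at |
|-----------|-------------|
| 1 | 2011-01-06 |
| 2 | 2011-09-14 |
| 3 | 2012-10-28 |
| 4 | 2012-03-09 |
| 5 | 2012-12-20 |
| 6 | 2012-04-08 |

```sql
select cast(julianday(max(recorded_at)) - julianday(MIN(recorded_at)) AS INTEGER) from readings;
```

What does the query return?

MIN = 2011-01-06, MAX = 2012-12-20.
25 days remain in January 2011 after the 6th (31 − 6).
Full months from February 2011 through November 2012 contribute their day counts.
Then 20 days into December 2012.
Total: 25 + 28 + 31 + 30 + 31 + 30 + 31 + 31 + 30 + 31 + 30 + 31 + 31 + 29 + 31 + 30 + 31 + 30 + 31 + 31 + 30 + 31 + 30 + 20 = 714.

714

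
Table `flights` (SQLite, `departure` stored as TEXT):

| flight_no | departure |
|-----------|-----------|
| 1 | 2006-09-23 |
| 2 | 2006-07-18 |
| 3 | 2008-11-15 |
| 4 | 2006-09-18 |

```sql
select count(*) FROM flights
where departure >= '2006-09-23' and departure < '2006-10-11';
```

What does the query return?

1

Rows in [2006-09-23, 2006-10-11): 2006-09-23 → 1 row.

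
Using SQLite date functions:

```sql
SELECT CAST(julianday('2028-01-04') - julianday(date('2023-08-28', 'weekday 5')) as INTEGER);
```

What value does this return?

1586

`weekday 5` advances to the next Friday; 2023-08-28 is a Monday, so it moves forward to 2023-09-01.
29 days remain in September 2023 after the 1st (30 − 1).
Full months from October 2023 through December 2027 contribute their day counts.
Then 4 days into January 2028.
Total: 29 + 31 + 30 + 31 + 31 + 29 + 31 + 30 + 31 + 30 + 31 + 31 + 30 + 31 + 30 + 31 + 31 + 28 + 31 + 30 + 31 + 30 + 31 + 31 + 30 + 31 + 30 + 31 + 31 + 28 + 31 + 30 + 31 + 30 + 31 + 31 + 30 + 31 + 30 + 31 + 31 + 28 + 31 + 30 + 31 + 30 + 31 + 31 + 30 + 31 + 30 + 31 + 4 = 1586.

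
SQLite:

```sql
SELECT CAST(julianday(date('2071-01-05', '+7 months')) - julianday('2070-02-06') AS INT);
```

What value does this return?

545

Adding +7 months to 2071-01-05 gives 2071-08-05.
22 days remain in February 2070 after the 6th (28 − 6).
Full months from March 2070 through July 2071 contribute their day counts.
Then 5 days into August 2071.
Total: 22 + 31 + 30 + 31 + 30 + 31 + 31 + 30 + 31 + 30 + 31 + 31 + 28 + 31 + 30 + 31 + 30 + 31 + 5 = 545.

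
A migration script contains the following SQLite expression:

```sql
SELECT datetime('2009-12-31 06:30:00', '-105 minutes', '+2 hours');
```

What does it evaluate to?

105 minutes = 1h 45m; -105 minutes from 2009-12-31 06:30:00 is 2009-12-31 04:45:00.
+2 hours from 2009-12-31 04:45:00 is 2009-12-31 06:45:00.

2009-12-31 06:45:00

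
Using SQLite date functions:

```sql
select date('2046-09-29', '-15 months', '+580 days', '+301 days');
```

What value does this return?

2047-11-27

Adding -15 months to 2046-09-29 gives 2045-06-29.
Applying '+580 days' to 2045-06-29: counting 580 days forward gives 2047-01-30.
Applying '+301 days' to 2047-01-30: counting 301 days forward gives 2047-11-27.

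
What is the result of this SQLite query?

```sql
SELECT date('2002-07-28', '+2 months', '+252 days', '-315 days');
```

Adding +2 months to 2002-07-28 gives 2002-09-28.
Applying '+252 days' to 2002-09-28: counting 252 days forward gives 2003-06-07.
Applying '-315 days' to 2003-06-07: counting 315 days back gives 2002-07-27.

2002-07-27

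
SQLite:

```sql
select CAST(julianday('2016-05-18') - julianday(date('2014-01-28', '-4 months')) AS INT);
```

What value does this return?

963

Adding -4 months to 2014-01-28 gives 2013-09-28.
2 days remain in September 2013 after the 28th (30 − 28).
Full months from October 2013 through April 2016 contribute their day counts.
Then 18 days into May 2016.
Total: 2 + 31 + 30 + 31 + 31 + 28 + 31 + 30 + 31 + 30 + 31 + 31 + 30 + 31 + 30 + 31 + 31 + 28 + 31 + 30 + 31 + 30 + 31 + 31 + 30 + 31 + 30 + 31 + 31 + 29 + 31 + 30 + 18 = 963.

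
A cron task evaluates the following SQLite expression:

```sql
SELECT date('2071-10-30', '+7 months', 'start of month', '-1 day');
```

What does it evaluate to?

Adding +7 months to 2071-10-30 gives 2072-05-30.
`start of month` rewinds 2072-05-30 to 2072-05-01.
Going back 1 day from 2072-05-01 reaches 2072-04-30 (last day of April, 30 days).

2072-04-30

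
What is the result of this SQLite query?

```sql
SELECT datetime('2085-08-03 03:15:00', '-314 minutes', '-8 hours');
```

2085-08-02 14:01:00

314 minutes = 5h 14m; -314 minutes from 2085-08-03 03:15:00 is 2085-08-02 22:01:00 (crosses midnight).
-8 hours from 2085-08-02 22:01:00 is 2085-08-02 14:01:00.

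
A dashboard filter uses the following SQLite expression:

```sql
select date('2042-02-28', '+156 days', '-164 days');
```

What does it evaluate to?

2042-02-20

Applying '+156 days' to 2042-02-28: counting 156 days forward gives 2042-08-03.
Applying '-164 days' to 2042-08-03: counting 164 days back gives 2042-02-20.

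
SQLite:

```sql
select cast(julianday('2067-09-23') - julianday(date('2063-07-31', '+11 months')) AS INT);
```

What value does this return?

Adding +11 months to 2063-07-31 targets 2064-06-31. June 2064 has only 30 days, so SQLite normalizes the 1-day overflow forward to 2064-07-01.
30 days remain in July 2064 after the 1st (31 − 1).
Full months from August 2064 through August 2067 contribute their day counts.
Then 23 days into September 2067.
Total: 30 + 31 + 30 + 31 + 30 + 31 + 31 + 28 + 31 + 30 + 31 + 30 + 31 + 31 + 30 + 31 + 30 + 31 + 31 + 28 + 31 + 30 + 31 + 30 + 31 + 31 + 30 + 31 + 30 + 31 + 31 + 28 + 31 + 30 + 31 + 30 + 31 + 31 + 23 = 1179.

1179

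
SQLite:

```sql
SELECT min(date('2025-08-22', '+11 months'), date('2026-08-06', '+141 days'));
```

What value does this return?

2026-07-22

date('2025-08-22', '+11 months') → 2026-07-22.
date('2026-08-06', '+141 days') → 2026-12-25.
Earlier of the two is 2026-07-22.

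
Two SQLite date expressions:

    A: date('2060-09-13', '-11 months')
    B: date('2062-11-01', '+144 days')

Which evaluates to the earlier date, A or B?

A = 2059-10-13.
B = 2063-03-25.
A is earlier.

A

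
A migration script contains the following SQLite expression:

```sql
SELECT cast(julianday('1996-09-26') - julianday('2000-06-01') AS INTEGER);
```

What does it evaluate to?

4 days remain in September 1996 after the 26th (30 − 26).
Full months from October 1996 through May 2000 contribute their day counts.
Then 1 day into June 2000.
Total: 4 + 31 + 30 + 31 + 31 + 28 + 31 + 30 + 31 + 30 + 31 + 31 + 30 + 31 + 30 + 31 + 31 + 28 + 31 + 30 + 31 + 30 + 31 + 31 + 30 + 31 + 30 + 31 + 31 + 28 + 31 + 30 + 31 + 30 + 31 + 31 + 30 + 31 + 30 + 31 + 31 + 29 + 31 + 30 + 31 + 1 = 1344.
The subtraction is earlier − later, so the result is −1344 → -1344.

-1344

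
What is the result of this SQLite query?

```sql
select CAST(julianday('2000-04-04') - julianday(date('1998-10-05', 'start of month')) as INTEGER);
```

551

`start of month` rewinds 1998-10-05 to 1998-10-01.
30 days remain in October 1998 after the 1st (31 − 1).
Full months from November 1998 through March 2000 contribute their day counts.
Then 4 days into April 2000.
Total: 30 + 30 + 31 + 31 + 28 + 31 + 30 + 31 + 30 + 31 + 31 + 30 + 31 + 30 + 31 + 31 + 29 + 31 + 4 = 551.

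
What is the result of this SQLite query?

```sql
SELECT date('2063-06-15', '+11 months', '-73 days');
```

Adding +11 months to 2063-06-15 gives 2064-05-15.
Applying '-73 days' to 2064-05-15: counting 73 days back gives 2064-03-03.

2064-03-03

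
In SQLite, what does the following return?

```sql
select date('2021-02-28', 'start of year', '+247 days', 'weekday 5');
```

2021-09-10

`start of year` rewinds 2021-02-28 to 2021-01-01.
Applying '+247 days' to 2021-01-01: counting 247 days forward gives 2021-09-05.
`weekday 5` advances to the next Friday; 2021-09-05 is a Sunday, so it moves forward to 2021-09-10.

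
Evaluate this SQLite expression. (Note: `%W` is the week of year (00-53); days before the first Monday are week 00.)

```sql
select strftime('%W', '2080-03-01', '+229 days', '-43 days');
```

First apply '+229 days', '-43 days': 2080-03-01 → 2080-09-03.
2080-09-03 is a Tuesday. SQLite's %W counts Mondays since the year started; the result is 36.

36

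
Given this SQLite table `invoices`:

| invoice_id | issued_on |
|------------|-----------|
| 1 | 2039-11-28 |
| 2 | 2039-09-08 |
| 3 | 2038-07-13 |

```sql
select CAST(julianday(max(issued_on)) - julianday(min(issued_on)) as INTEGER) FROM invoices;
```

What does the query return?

MIN = 2038-07-13, MAX = 2039-11-28.
18 days remain in July 2038 after the 13th (31 − 13).
Full months from August 2038 through October 2039 contribute their day counts.
Then 28 days into November 2039.
Total: 18 + 31 + 30 + 31 + 30 + 31 + 31 + 28 + 31 + 30 + 31 + 30 + 31 + 31 + 30 + 31 + 28 = 503.

503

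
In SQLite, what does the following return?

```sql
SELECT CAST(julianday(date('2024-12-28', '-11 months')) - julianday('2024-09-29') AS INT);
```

-245

Adding -11 months to 2024-12-28 gives 2024-01-28.
3 days remain in January 2024 after the 28th (31 − 28).
Full months from February 2024 through August 2024 contribute their day counts.
Then 29 days into September 2024.
Total: 3 + 29 + 31 + 30 + 31 + 30 + 31 + 31 + 29 = 245.
The subtraction is earlier − later, so the result is −245 → -245.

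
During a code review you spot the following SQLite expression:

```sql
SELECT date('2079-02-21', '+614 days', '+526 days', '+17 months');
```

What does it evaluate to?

Applying '+614 days' to 2079-02-21: counting 614 days forward gives 2080-10-27.
Applying '+526 days' to 2080-10-27: counting 526 days forward gives 2082-04-06.
Adding +17 months to 2082-04-06 gives 2083-09-06.

2083-09-06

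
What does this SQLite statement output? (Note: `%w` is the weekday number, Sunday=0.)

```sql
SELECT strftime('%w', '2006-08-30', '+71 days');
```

First apply '+71 days': 2006-08-30 → 2006-11-09.
2006-11-09 is a Thursday; with Sunday=0 that is 4.

4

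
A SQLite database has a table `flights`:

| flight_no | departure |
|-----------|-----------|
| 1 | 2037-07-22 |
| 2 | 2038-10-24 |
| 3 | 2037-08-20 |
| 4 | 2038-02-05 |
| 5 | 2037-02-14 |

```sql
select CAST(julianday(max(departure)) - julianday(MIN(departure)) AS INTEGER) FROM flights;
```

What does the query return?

MIN = 2037-02-14, MAX = 2038-10-24.
14 days remain in February 2037 after the 14th (28 − 14).
Full months from March 2037 through September 2038 contribute their day counts.
Then 24 days into October 2038.
Total: 14 + 31 + 30 + 31 + 30 + 31 + 31 + 30 + 31 + 30 + 31 + 31 + 28 + 31 + 30 + 31 + 30 + 31 + 31 + 30 + 24 = 617.

617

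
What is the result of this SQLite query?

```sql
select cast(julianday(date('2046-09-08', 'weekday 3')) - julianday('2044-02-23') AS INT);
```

932

`weekday 3` advances to the next Wednesday; 2046-09-08 is a Saturday, so it moves forward to 2046-09-12.
6 days remain in February 2044 after the 23rd (29 − 23).
Full months from March 2044 through August 2046 contribute their day counts.
Then 12 days into September 2046.
Total: 6 + 31 + 30 + 31 + 30 + 31 + 31 + 30 + 31 + 30 + 31 + 31 + 28 + 31 + 30 + 31 + 30 + 31 + 31 + 30 + 31 + 30 + 31 + 31 + 28 + 31 + 30 + 31 + 30 + 31 + 31 + 12 = 932.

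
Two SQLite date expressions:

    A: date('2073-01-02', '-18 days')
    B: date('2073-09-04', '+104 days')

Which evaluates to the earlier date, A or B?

A

A = 2072-12-15.
B = 2073-12-17.
A is earlier.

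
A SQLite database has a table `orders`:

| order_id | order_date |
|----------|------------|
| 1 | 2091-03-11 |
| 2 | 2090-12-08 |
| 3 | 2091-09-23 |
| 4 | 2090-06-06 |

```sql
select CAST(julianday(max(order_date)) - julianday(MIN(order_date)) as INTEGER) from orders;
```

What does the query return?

474

MIN = 2090-06-06, MAX = 2091-09-23.
24 days remain in June 2090 after the 6th (30 − 6).
Full months from July 2090 through August 2091 contribute their day counts.
Then 23 days into September 2091.
Total: 24 + 31 + 31 + 30 + 31 + 30 + 31 + 31 + 28 + 31 + 30 + 31 + 30 + 31 + 31 + 23 = 474.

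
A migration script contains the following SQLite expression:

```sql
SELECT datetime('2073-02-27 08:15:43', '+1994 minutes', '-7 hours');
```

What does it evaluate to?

1994 minutes = 33h 14m; +1994 minutes from 2073-02-27 08:15:43 is 2073-02-28 17:29:43 (crosses midnight).
-7 hours from 2073-02-28 17:29:43 is 2073-02-28 10:29:43.

2073-02-28 10:29:43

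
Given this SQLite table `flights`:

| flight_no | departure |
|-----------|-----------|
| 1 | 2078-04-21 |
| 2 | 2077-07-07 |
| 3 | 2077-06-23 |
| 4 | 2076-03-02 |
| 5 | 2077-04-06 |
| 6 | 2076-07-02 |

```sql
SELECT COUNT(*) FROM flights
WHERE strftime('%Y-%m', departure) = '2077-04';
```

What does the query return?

1

Rows with year-month 2077-04: 2077-04-06 → 1.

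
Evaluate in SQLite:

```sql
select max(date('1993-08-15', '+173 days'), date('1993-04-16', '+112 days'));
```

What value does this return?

date('1993-08-15', '+173 days') → 1994-02-04.
date('1993-04-16', '+112 days') → 1993-08-06.
Later of the two is 1994-02-04.

1994-02-04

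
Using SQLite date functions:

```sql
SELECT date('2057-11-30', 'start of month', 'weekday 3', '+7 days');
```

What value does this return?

`start of month` rewinds 2057-11-30 to 2057-11-01.
`weekday 3` advances to the next Wednesday; 2057-11-01 is a Thursday, so it moves forward to 2057-11-07.
Advancing 7 more days within November lands on 2057-11-14.

2057-11-14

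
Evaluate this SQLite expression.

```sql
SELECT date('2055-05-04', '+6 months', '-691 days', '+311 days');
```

2054-10-20

Adding +6 months to 2055-05-04 gives 2055-11-04.
Applying '-691 days' to 2055-11-04: counting 691 days back gives 2053-12-13.
Applying '+311 days' to 2053-12-13: counting 311 days forward gives 2054-10-20.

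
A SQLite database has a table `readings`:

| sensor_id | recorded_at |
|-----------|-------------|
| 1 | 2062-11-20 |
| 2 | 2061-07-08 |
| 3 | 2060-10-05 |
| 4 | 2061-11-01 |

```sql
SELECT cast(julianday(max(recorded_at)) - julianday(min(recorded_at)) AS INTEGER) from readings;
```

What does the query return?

776

MIN = 2060-10-05, MAX = 2062-11-20.
26 days remain in October 2060 after the 5th (31 − 5).
Full months from November 2060 through October 2062 contribute their day counts.
Then 20 days into November 2062.
Total: 26 + 30 + 31 + 31 + 28 + 31 + 30 + 31 + 30 + 31 + 31 + 30 + 31 + 30 + 31 + 31 + 28 + 31 + 30 + 31 + 30 + 31 + 31 + 30 + 31 + 20 = 776.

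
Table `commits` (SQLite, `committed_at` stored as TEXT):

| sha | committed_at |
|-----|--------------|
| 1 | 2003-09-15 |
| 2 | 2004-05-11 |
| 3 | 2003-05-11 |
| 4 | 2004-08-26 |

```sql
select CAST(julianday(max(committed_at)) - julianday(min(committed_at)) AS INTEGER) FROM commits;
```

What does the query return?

473

MIN = 2003-05-11, MAX = 2004-08-26.
20 days remain in May 2003 after the 11th (31 − 11).
Full months from June 2003 through July 2004 contribute their day counts.
Then 26 days into August 2004.
Total: 20 + 30 + 31 + 31 + 30 + 31 + 30 + 31 + 31 + 29 + 31 + 30 + 31 + 30 + 31 + 26 = 473.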